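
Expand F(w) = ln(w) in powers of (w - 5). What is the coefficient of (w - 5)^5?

1/15625

Compute the successive derivatives at the expansion point and divide by k!.
[(w - 5)^0] = ln(5);  [(w - 5)^1] = 1/5;  [(w - 5)^2] = -1/50;  [(w - 5)^3] = 1/375;  [(w - 5)^4] = -1/2500;  [(w - 5)^5] = 1/15625.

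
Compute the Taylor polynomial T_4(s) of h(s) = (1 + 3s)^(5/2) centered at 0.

-405*s^4/128 + 135*s^3/16 + 135*s^2/8 + 15*s/2 + 1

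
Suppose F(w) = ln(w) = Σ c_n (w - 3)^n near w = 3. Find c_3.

1/81

c_3 = F′′′(3)/3! = 1/81.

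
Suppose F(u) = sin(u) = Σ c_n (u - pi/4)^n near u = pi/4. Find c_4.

sqrt(2)/48

Use the known series and substitute for the argument.
[(u - pi/4)^0] = sqrt(2)/2;  [(u - pi/4)^1] = sqrt(2)/2;  [(u - pi/4)^2] = -sqrt(2)/4;  [(u - pi/4)^3] = -sqrt(2)/12;  [(u - pi/4)^4] = sqrt(2)/48.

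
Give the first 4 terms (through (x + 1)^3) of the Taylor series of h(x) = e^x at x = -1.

Differentiate repeatedly and evaluate at the center.
h(-1) = e^(-1)
h′(-1) = e^(-1)
h′′(-1) = e^(-1)
h′′′(-1) = e^(-1)
The Taylor polynomial is Σ h^(k)(-1)/k! · (x + 1)^k.

(x + 1)^3*e^(-1)/6 + (x + 1)^2*e^(-1)/2 + (x + 1)*e^(-1) + e^(-1)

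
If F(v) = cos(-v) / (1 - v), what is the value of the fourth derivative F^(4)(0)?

Multiply the numerator's expansion by the denominator's geometric series.
From the series, [v^4] F = 13/24; multiply by 4! = 24 to get 13.

13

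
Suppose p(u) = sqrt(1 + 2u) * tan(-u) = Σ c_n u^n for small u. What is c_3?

Expand each factor separately, then convolve coefficients.

1/6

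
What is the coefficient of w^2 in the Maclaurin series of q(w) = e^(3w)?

9/2

[w^0] = 1;  [w^1] = 3;  [w^2] = 9/2.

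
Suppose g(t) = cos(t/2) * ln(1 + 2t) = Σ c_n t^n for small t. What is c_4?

-15/4

Take the Cauchy product of the two expansions.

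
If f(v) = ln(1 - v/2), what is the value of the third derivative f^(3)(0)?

-1/4

Differentiate repeatedly and evaluate at the center.
The coefficient of v^3 in the expansion is -1/24, so f′′′(0) = 3! * (-1/24) = -1/4.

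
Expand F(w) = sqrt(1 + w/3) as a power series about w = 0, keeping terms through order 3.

[w^0] = 1;  [w^1] = 1/6;  [w^2] = -1/72;  [w^3] = 1/432.

w^3/432 - w^2/72 + w/6 + 1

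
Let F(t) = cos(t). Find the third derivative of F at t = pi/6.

Differentiate repeatedly and evaluate at the center.
The coefficient of (t - pi/6)^3 in the expansion is 1/12, so F′′′(pi/6) = 3! * (1/12) = 1/2.

1/2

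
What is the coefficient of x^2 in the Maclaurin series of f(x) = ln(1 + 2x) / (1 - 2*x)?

2

Use 1/(1 - r) = Σ r^k on the denominator, then take the Cauchy product.
[x^0] = 0;  [x^1] = 2;  [x^2] = 2.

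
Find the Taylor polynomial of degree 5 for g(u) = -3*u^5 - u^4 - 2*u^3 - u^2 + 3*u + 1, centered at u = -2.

-3*(u + 2)^5 + 29*(u + 2)^4 - 114*(u + 2)^3 + 227*(u + 2)^2 - 225*(u + 2) + 87

Compute the successive derivatives at the expansion point and divide by k!.
[(u + 2)^0] = 87;  [(u + 2)^1] = -225;  [(u + 2)^2] = 227;  [(u + 2)^3] = -114;  [(u + 2)^4] = 29;  [(u + 2)^5] = -3.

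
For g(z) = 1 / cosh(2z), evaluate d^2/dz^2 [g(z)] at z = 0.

-4

Invert the denominator's series and multiply.
The coefficient of z^2 in the expansion is -2, so g′′(0) = 2! * (-2) = -4.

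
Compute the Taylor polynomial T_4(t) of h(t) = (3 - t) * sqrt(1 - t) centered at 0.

-7*t^4/128 - t^3/16 + t^2/8 - 5*t/2 + 3

Multiply each power in the prefactor through the base expansion.
h(0) = 3
h′(0) = -5/2
h′′(0) = 1/4
h′′′(0) = -3/8
h^(4)(0) = -21/16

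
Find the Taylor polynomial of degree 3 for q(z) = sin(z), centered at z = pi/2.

Compute the successive derivatives at the expansion point and divide by k!.
[(z - pi/2)^0] = 1;  [(z - pi/2)^1] = 0;  [(z - pi/2)^2] = -1/2;  [(z - pi/2)^3] = 0.

1 - (z - pi/2)^2/2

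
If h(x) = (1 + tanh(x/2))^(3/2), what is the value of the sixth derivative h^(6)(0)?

2^(187/410)*3^(28/205)*5^(113/820)*7^(101/164)/5

Substitute the inner expansion into the outer series and collect powers.
The coefficient of x^6 in the expansion is 1801/983040, so h^(6)(0) = 6! * (1801/983040) = 2^(187/410)*3^(28/205)*5^(113/820)*7^(101/164)/5.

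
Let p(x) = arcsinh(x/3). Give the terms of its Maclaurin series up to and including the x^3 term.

-x^3/162 + x/3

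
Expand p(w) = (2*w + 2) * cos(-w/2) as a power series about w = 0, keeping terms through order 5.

Shift and add copies of the series according to the polynomial's terms.

w^5/192 + w^4/192 - w^3/4 - w^2/4 + 2*w + 2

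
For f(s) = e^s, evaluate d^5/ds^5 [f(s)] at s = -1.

e^(-1)

From the series, [(s + 1)^5] f = e^(-1)/120; multiply by 5! = 120 to get e^(-1).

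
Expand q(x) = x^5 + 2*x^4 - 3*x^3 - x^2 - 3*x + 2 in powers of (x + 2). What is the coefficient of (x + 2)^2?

q(-2) = 28
q′(-2) = -19
q′′(-2) = -30
So c_2 = q′′(-2)/2! = -15.

-15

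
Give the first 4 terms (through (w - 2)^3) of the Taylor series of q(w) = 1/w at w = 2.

-(w - 2)^3/16 + (w - 2)^2/8 - (w - 2)/4 + 1/2

Use the known series and substitute for the argument.
q(2) = 1/2
q′(2) = -1/4
q′′(2) = 1/4
q′′′(2) = -3/8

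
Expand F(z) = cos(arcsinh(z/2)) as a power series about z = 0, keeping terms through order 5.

5*z^4/384 - z^2/8 + 1

Compose series: expand the inner function first, then feed it into the outer expansion.
F(0) = 1
F′(0) = 0
F′′(0) = -1/4
F′′′(0) = 0
F^(4)(0) = 5/16
F^(5)(0) = 0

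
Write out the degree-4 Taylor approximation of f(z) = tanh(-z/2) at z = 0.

[z^0] = 0;  [z^1] = -1/2;  [z^2] = 0;  [z^3] = 1/24;  [z^4] = 0.

z^3/24 - z/2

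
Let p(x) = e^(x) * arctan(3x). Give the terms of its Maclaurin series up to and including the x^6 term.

Take the Cauchy product of the two expansions.
[x^0] = 0;  [x^1] = 3;  [x^2] = 3;  [x^3] = -15/2;  [x^4] = -17/2;  [x^5] = 1769/40;  [x^6] = 377/8.

377*x^6/8 + 1769*x^5/40 - 17*x^4/2 - 15*x^3/2 + 3*x^2 + 3*x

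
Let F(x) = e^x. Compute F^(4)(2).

From the series, [(x - 2)^4] F = e^(2)/24; multiply by 4! = 24 to get e^(2).

e^(2)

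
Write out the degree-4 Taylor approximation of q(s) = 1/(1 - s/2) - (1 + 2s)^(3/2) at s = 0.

-5*s^4/16 + 5*s^3/8 - 5*s^2/4 - 5*s/2

Expand each term separately and add.
q(0) = 0
q′(0) = -5/2
q′′(0) = -5/2
q′′′(0) = 15/4
q^(4)(0) = -15/2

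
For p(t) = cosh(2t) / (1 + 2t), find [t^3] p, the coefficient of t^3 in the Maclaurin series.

Multiply the two series term by term and collect like powers.
[t^0] = 1;  [t^1] = -2;  [t^2] = 6;  [t^3] = -12.
So c_3 = p′′′(0)/3! = -12.

-12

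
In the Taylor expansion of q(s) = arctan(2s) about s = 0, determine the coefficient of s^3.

-8/3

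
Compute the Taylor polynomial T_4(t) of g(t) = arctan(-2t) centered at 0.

Differentiate repeatedly and evaluate at the center.

8*t^3/3 - 2*t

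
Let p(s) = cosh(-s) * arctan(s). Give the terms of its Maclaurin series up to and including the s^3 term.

Write out both Maclaurin series and multiply, keeping only the needed powers.

s^3/6 + s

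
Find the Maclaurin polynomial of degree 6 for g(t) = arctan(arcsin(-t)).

Plug the Maclaurin series of the inner function into that of the outer and collect terms.
[t^0] = 0;  [t^1] = -1;  [t^2] = 0;  [t^3] = 1/6;  [t^4] = 0;  [t^5] = -13/120;  [t^6] = 0.

-13*t^5/120 + t^3/6 - t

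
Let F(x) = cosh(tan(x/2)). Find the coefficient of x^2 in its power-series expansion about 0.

1/8

Substitute the inner expansion into the outer series and collect powers.
F(0) = 1
F′(0) = 0
F′′(0) = 1/4
So c_2 = F′′(0)/2! = 1/8.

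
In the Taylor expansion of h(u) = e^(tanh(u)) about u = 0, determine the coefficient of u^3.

Plug the Maclaurin series of the inner function into that of the outer and collect terms.
h(0) = 1
h′(0) = 1
h′′(0) = 1
h′′′(0) = -1
Then c_k = h^(k)(0)/k! gives each Taylor coefficient.

-1/6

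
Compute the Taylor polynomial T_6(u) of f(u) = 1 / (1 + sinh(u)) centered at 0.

77*u^6/45 - 181*u^5/120 + 4*u^4/3 - 7*u^3/6 + u^2 - u + 1

Expand as Σ (-1)^k u^k with u equal to the inner function's series.
f(0) = 1
f′(0) = -1
f′′(0) = 2
f′′′(0) = -7
f^(4)(0) = 32
f^(5)(0) = -181
f^(6)(0) = 1232
Then c_k = f^(k)(0)/k! gives each Taylor coefficient.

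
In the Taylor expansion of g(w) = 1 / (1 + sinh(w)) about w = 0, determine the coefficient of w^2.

1

Expand as Σ (-1)^k u^k with u equal to the inner function's series.
So c_2 = g′′(0)/2! = 1.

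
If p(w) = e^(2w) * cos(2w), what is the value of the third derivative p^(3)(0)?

-16

Multiply the two series term by term and collect like powers.
From the series, [w^3] p = -8/3; multiply by 3! = 6 to get -16.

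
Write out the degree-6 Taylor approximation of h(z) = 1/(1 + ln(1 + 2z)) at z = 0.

26312*z^6/45 - 15*2^(13/14)*3^(45/56)*5^(38/63)*7^(1/126)*z^5 + 176*z^4/3 - 56*z^3/3 + 6*z^2 - 2*z + 1

Compose series: expand the inner function first, then feed it into the outer expansion.
h(0) = 1
h′(0) = -2
h′′(0) = 12
h′′′(0) = -112
h^(4)(0) = 1408
h^(5)(0) = -1800*2^(13/14)*3^(45/56)*5^(38/63)*7^(1/126)
h^(6)(0) = 420992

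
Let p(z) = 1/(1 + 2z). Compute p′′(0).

Use the known series and substitute for the argument.
The coefficient of z^2 in the expansion is 4, so p′′(0) = 2! * (4) = 8.

8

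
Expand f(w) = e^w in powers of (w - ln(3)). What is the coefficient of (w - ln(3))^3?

1/2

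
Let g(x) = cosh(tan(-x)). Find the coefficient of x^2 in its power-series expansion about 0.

1/2

Compose series: expand the inner function first, then feed it into the outer expansion.
[x^0] = 1;  [x^1] = 0;  [x^2] = 1/2.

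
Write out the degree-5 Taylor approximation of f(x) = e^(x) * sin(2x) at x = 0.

-19*x^5/60 - x^4 - x^3/3 + 2*x^2 + 2*x

Multiply the two series term by term and collect like powers.
f(0) = 0
f′(0) = 2
f′′(0) = 4
f′′′(0) = -2
f^(4)(0) = -24
f^(5)(0) = -38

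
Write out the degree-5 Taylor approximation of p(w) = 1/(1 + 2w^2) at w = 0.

[w^0] = 1;  [w^1] = 0;  [w^2] = -2;  [w^3] = 0;  [w^4] = 4;  [w^5] = 0.

4*w^4 - 2*w^2 + 1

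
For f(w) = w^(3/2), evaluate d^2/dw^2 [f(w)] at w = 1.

The coefficient of (w - 1)^2 in the expansion is 3/8, so f′′(1) = 2! * (3/8) = 3/4.

3/4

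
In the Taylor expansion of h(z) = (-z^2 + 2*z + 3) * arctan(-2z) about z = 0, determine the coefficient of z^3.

10

Shift and add copies of the series according to the polynomial's terms.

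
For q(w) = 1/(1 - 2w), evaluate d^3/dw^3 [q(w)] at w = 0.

Use the known series and substitute for the argument.
From the series, [w^3] q = 8; multiply by 3! = 6 to get 48.

48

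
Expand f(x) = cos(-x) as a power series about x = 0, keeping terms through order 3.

1 - x^2/2

f(0) = 1
f′(0) = 0
f′′(0) = -1
f′′′(0) = 0
Then c_k = f^(k)(0)/k! gives each Taylor coefficient.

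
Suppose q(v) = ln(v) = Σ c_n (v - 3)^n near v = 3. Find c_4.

-1/324

Apply the Taylor formula c_k = f^(k)(a)/k!.
q(3) = ln(3)
q′(3) = 1/3
q′′(3) = -1/9
q′′′(3) = 2/27
q^(4)(3) = -2/27
So c_4 = q^(4)(3)/4! = -1/324.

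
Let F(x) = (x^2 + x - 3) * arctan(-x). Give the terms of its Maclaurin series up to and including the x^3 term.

-2*x^3 - x^2 + 3*x

Multiply each power in the prefactor through the base expansion.
F(0) = 0
F′(0) = 3
F′′(0) = -2
F′′′(0) = -12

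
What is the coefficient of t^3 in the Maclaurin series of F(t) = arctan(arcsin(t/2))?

Compose series: expand the inner function first, then feed it into the outer expansion.
[t^0] = 0;  [t^1] = 1/2;  [t^2] = 0;  [t^3] = -1/48.

-1/48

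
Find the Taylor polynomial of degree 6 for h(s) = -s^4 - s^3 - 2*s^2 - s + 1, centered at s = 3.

Use the known series and substitute for the argument.
[(s - 3)^0] = -128;  [(s - 3)^1] = -148;  [(s - 3)^2] = -65;  [(s - 3)^3] = -13;  [(s - 3)^4] = -1;  [(s - 3)^5] = 0;  [(s - 3)^6] = 0.

-(s - 3)^4 - 13*(s - 3)^3 - 65*(s - 3)^2 - 148*(s - 3) - 128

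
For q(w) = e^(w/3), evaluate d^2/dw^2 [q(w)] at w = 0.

1/9

The coefficient of w^2 in the expansion is 1/18, so q′′(0) = 2! * (1/18) = 1/9.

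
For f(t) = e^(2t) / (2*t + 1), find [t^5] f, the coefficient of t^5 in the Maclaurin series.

Use 1/(1 - r) = Σ r^k on the denominator, then take the Cauchy product.
f(0) = 1
f′(0) = 0
f′′(0) = 4
f′′′(0) = -16
f^(4)(0) = 144
f^(5)(0) = -1408
So c_5 = f^(5)(0)/5! = -176/15.

-176/15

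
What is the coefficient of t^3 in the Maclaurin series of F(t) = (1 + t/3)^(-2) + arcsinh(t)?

-17/54

Expand each term separately and add.
F(0) = 1
F′(0) = 1/3
F′′(0) = 2/3
F′′′(0) = -17/9
Then c_k = F^(k)(0)/k! gives each Taylor coefficient.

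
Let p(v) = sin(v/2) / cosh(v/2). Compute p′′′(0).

-1/2

Invert the denominator's series and multiply.
The coefficient of v^3 in the expansion is -1/12, so p′′′(0) = 3! * (-1/12) = -1/2.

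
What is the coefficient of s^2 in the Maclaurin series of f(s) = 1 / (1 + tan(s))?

Use the geometric series for the reciprocal, then substitute.
[s^0] = 1;  [s^1] = -1;  [s^2] = 1.

1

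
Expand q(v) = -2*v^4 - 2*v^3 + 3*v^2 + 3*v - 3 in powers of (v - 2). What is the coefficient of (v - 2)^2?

[(v - 2)^0] = -33;  [(v - 2)^1] = -73;  [(v - 2)^2] = -57.
So c_2 = q′′(2)/2! = -57.

-57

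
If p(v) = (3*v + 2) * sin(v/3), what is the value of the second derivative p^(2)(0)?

Shift and add copies of the series according to the polynomial's terms.
From the series, [v^2] p = 1; multiply by 2! = 2 to get 2.

2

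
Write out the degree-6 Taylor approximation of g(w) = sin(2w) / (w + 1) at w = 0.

Expand 1/(denominator) as a geometric series and multiply by the numerator's series.

-14*w^6/15 + 14*w^5/15 - 2*w^4/3 + 2*w^3/3 - 2*w^2 + 2*w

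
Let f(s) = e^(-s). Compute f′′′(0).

The coefficient of s^3 in the expansion is -1/6, so f′′′(0) = 3! * (-1/6) = -1.

-1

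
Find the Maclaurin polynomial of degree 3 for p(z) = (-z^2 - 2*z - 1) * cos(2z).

4*z^3 + z^2 - 2*z - 1

Shift and add copies of the series according to the polynomial's terms.
p(0) = -1
p′(0) = -2
p′′(0) = 2
p′′′(0) = 24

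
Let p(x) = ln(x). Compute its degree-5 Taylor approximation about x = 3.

(x - 3)^5/1215 - (x - 3)^4/324 + (x - 3)^3/81 - (x - 3)^2/18 + (x - 3)/3 + ln(3)

Apply the Taylor formula c_k = f^(k)(a)/k!.
[(x - 3)^0] = ln(3);  [(x - 3)^1] = 1/3;  [(x - 3)^2] = -1/18;  [(x - 3)^3] = 1/81;  [(x - 3)^4] = -1/324;  [(x - 3)^5] = 1/1215.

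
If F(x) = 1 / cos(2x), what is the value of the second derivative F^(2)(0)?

4

Write the quotient as an unknown series and match coefficients against numerator = denominator · series.
From the series, [x^2] F = 2; multiply by 2! = 2 to get 4.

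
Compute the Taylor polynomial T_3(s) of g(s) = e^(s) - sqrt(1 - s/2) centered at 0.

67*s^3/384 + 17*s^2/32 + 5*s/4

Add the two expansions coefficient-wise.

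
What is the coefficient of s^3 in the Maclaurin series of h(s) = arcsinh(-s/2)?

Compute the successive derivatives at the expansion point and divide by k!.
h(0) = 0
h′(0) = -1/2
h′′(0) = 0
h′′′(0) = 1/8

1/48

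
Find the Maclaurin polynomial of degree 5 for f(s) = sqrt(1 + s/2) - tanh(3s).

Expand each term separately and add.

-1327069*s^5/40960 - 5*s^4/2048 + 1153*s^3/128 - s^2/32 - 11*s/4 + 1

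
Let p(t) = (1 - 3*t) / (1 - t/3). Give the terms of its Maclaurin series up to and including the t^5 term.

-8*t^5/243 - 8*t^4/81 - 8*t^3/27 - 8*t^2/9 - 8*t/3 + 1

Distribute the polynomial across the series and collect like powers.
p(0) = 1
p′(0) = -8/3
p′′(0) = -16/9
p′′′(0) = -16/9
p^(4)(0) = -64/27
p^(5)(0) = -320/81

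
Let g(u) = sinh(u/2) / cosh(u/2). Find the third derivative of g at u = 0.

Write the quotient as an unknown series and match coefficients against numerator = denominator · series.
The coefficient of u^3 in the expansion is -1/24, so g′′′(0) = 3! * (-1/24) = -1/4.

-1/4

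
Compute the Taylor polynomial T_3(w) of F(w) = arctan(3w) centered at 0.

-9*w^3 + 3*w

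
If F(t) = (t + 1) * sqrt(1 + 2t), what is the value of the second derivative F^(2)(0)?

Shift and add copies of the series according to the polynomial's terms.
From the series, [t^2] F = 1/2; multiply by 2! = 2 to get 1.

1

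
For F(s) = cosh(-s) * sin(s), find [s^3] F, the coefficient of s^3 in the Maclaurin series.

1/3

Expand each factor separately, then convolve coefficients.
F(0) = 0
F′(0) = 1
F′′(0) = 0
F′′′(0) = 2
The Taylor polynomial is Σ F^(k)(0)/k! · s^k.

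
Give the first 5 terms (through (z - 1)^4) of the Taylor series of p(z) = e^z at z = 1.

p(1) = e
p′(1) = e
p′′(1) = e
p′′′(1) = e
p^(4)(1) = e
Dividing each by k! gives the coefficients c_0, ..., c_4.

e*(z - 1)^4/24 + e*(z - 1)^3/6 + e*(z - 1)^2/2 + e*(z - 1) + e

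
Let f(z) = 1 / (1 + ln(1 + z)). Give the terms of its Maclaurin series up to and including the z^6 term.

Write 1/(1+u) = 1 - u + u^2 - u^3 + ... and substitute the series for u.
[z^0] = 1;  [z^1] = -1;  [z^2] = 3/2;  [z^3] = -7/3;  [z^4] = 11/3;  [z^5] = -347/60;  [z^6] = 3289/360.

3289*z^6/360 - 347*z^5/60 + 11*z^4/3 - 7*z^3/3 + 3*z^2/2 - z + 1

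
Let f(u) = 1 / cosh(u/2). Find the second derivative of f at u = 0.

-1/4

Divide the numerator series by the denominator series (power-series long division).
From the series, [u^2] f = -1/8; multiply by 2! = 2 to get -1/4.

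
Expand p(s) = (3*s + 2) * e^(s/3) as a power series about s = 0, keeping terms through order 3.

29*s^3/162 + 10*s^2/9 + 11*s/3 + 2

Multiply each power in the prefactor through the base expansion.
[s^0] = 2;  [s^1] = 11/3;  [s^2] = 10/9;  [s^3] = 29/162.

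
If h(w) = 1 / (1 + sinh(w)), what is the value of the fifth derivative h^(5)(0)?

-181

Use the geometric series for the reciprocal, then substitute.
The coefficient of w^5 in the expansion is -181/120, so h^(5)(0) = 5! * (-181/120) = -181.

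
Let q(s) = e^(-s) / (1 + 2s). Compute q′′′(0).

Multiply the two series term by term and collect like powers.
The coefficient of s^3 in the expansion is -79/6, so q′′′(0) = 3! * (-79/6) = -79.

-79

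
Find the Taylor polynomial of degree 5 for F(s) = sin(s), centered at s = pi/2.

(s - pi/2)^4/24 - (s - pi/2)^2/2 + 1

F(pi/2) = 1
F′(pi/2) = 0
F′′(pi/2) = -1
F′′′(pi/2) = 0
F^(4)(pi/2) = 1
F^(5)(pi/2) = 0
Then c_k = F^(k)(pi/2)/k! gives each Taylor coefficient.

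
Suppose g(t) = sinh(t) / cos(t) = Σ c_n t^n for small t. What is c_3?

2/3

Divide the numerator series by the denominator series (power-series long division).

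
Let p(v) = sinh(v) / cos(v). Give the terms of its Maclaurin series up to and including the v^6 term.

3*v^5/10 + 2*v^3/3 + v

Divide the numerator series by the denominator series (power-series long division).
p(0) = 0
p′(0) = 1
p′′(0) = 0
p′′′(0) = 4
p^(4)(0) = 0
p^(5)(0) = 36
p^(6)(0) = 0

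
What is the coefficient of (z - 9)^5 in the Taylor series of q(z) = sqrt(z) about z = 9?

7/5038848

Differentiate repeatedly and evaluate at the center.
q(9) = 3
q′(9) = 1/6
q′′(9) = -1/108
q′′′(9) = 1/648
q^(4)(9) = -5/11664
q^(5)(9) = 35/209952
So c_5 = q^(5)(9)/5! = 7/5038848.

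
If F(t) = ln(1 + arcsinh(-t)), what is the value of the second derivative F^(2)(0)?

-1

Let u equal the inner series; expand the outer function in u and truncate.
The coefficient of t^2 in the expansion is -1/2, so F′′(0) = 2! * (-1/2) = -1.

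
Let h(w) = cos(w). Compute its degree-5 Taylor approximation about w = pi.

Compute the successive derivatives at the expansion point and divide by k!.
h(pi) = -1
h′(pi) = 0
h′′(pi) = 1
h′′′(pi) = 0
h^(4)(pi) = -1
h^(5)(pi) = 0

-(w - pi)^4/24 + (w - pi)^2/2 - 1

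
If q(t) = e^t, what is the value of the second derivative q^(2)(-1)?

Apply the Taylor formula c_k = f^(k)(a)/k!.
The coefficient of (t + 1)^2 in the expansion is e^(-1)/2, so q′′(-1) = 2! * (e^(-1)/2) = e^(-1).

e^(-1)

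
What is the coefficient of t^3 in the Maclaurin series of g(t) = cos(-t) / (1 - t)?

Take the Cauchy product of the two expansions.
g(0) = 1
g′(0) = 1
g′′(0) = 1
g′′′(0) = 3
Then c_k = g^(k)(0)/k! gives each Taylor coefficient.

1/2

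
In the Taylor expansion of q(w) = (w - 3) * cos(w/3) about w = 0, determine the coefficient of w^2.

Shift and add copies of the series according to the polynomial's terms.
[w^0] = -3;  [w^1] = 1;  [w^2] = 1/6.

1/6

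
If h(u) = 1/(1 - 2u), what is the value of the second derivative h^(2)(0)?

8

Apply the Taylor formula c_k = f^(k)(a)/k!.
From the series, [u^2] h = 4; multiply by 2! = 2 to get 8.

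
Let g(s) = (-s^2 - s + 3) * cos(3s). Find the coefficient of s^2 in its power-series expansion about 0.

-29/2

Shift and add copies of the series according to the polynomial's terms.
g(0) = 3
g′(0) = -1
g′′(0) = -29
Then c_k = g^(k)(0)/k! gives each Taylor coefficient.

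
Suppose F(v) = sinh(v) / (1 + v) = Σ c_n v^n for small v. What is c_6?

Write out both Maclaurin series and multiply, keeping only the needed powers.
F(0) = 0
F′(0) = 1
F′′(0) = -2
F′′′(0) = 7
F^(4)(0) = -28
F^(5)(0) = 141
F^(6)(0) = -846

-47/40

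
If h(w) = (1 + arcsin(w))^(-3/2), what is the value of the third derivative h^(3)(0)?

-117/8

Let u equal the inner series; expand the outer function in u and truncate.
The coefficient of w^3 in the expansion is -39/16, so h′′′(0) = 3! * (-39/16) = -117/8.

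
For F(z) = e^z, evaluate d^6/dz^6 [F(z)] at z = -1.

Differentiate repeatedly and evaluate at the center.
The coefficient of (z + 1)^6 in the expansion is e^(-1)/720, so F^(6)(-1) = 6! * (e^(-1)/720) = e^(-1).

e^(-1)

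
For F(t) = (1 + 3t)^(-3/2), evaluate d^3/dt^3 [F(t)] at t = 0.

The coefficient of t^3 in the expansion is -945/16, so F′′′(0) = 3! * (-945/16) = -2835/8.

-2835/8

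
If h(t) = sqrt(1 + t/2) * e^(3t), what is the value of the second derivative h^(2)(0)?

Multiply the two series term by term and collect like powers.
From the series, [t^2] h = 167/32; multiply by 2! = 2 to get 167/16.

167/16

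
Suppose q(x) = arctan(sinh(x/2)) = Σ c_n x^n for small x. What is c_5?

Plug the Maclaurin series of the inner function into that of the outer and collect terms.
q(0) = 0
q′(0) = 1/2
q′′(0) = 0
q′′′(0) = -1/8
q^(4)(0) = 0
q^(5)(0) = 5/32
So c_5 = q^(5)(0)/5! = 1/768.

1/768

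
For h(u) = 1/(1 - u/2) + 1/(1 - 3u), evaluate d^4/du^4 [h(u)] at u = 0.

Add the two expansions coefficient-wise.
The coefficient of u^4 in the expansion is 1297/16, so h^(4)(0) = 4! * (1297/16) = 3891/2.

3891/2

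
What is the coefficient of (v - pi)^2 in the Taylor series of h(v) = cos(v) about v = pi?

h(pi) = -1
h′(pi) = 0
h′′(pi) = 1
The Taylor polynomial is Σ h^(k)(pi)/k! · (v - pi)^k.

1/2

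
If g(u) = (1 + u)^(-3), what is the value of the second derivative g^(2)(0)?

12

The coefficient of u^2 in the expansion is 6, so g′′(0) = 2! * (6) = 12.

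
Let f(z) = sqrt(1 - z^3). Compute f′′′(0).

-3

From the series, [z^3] f = -1/2; multiply by 3! = 6 to get -3.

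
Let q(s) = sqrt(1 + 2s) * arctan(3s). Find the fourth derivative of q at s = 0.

Multiply the two series term by term and collect like powers.
From the series, [s^4] q = -15/2; multiply by 4! = 24 to get -180.

-180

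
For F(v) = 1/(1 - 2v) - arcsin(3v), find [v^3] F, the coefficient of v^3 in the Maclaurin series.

Add the two expansions coefficient-wise.
F(0) = 1
F′(0) = -1
F′′(0) = 8
F′′′(0) = 21
The Taylor polynomial is Σ F^(k)(0)/k! · v^k.

7/2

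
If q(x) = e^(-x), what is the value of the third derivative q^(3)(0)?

The coefficient of x^3 in the expansion is -1/6, so q′′′(0) = 3! * (-1/6) = -1.

-1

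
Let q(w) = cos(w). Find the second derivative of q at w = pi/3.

The coefficient of (w - pi/3)^2 in the expansion is -1/4, so q′′(pi/3) = 2! * (-1/4) = -1/2.

-1/2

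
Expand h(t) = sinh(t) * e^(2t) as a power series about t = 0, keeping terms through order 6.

Write out both Maclaurin series and multiply, keeping only the needed powers.
h(0) = 0
h′(0) = 1
h′′(0) = 4
h′′′(0) = 13
h^(4)(0) = 40
h^(5)(0) = 121
h^(6)(0) = 364

91*t^6/180 + 121*t^5/120 + 5*t^4/3 + 13*t^3/6 + 2*t^2 + t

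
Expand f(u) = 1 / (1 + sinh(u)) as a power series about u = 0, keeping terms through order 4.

Write 1/(1+u) = 1 - u + u^2 - u^3 + ... and substitute the series for u.
f(0) = 1
f′(0) = -1
f′′(0) = 2
f′′′(0) = -7
f^(4)(0) = 32
Dividing each by k! gives the coefficients c_0, ..., c_4.

4*u^4/3 - 7*u^3/6 + u^2 - u + 1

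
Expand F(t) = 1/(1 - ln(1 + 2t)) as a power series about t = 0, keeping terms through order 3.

Let u equal the inner series; expand the outer function in u and truncate.
[t^0] = 1;  [t^1] = 2;  [t^2] = 2;  [t^3] = 8/3.

8*t^3/3 + 2*t^2 + 2*t + 1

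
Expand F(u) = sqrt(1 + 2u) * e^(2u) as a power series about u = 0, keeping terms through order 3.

17*u^3/6 + 7*u^2/2 + 3*u + 1

Expand each factor separately, then convolve coefficients.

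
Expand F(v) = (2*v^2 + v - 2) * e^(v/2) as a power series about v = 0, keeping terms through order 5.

Distribute the polynomial across the series and collect like powers.
[v^0] = -2;  [v^1] = 0;  [v^2] = 9/4;  [v^3] = 13/12;  [v^4] = 17/64;  [v^5] = 7/160.

7*v^5/160 + 17*v^4/64 + 13*v^3/12 + 9*v^2/4 - 2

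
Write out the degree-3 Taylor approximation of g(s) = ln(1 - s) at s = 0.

g(0) = 0
g′(0) = -1
g′′(0) = -1
g′′′(0) = -2

-s^3/3 - s^2/2 - s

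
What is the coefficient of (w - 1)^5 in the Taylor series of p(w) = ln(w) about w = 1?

1/5

c_5 = p^(5)(1)/5! = 1/5.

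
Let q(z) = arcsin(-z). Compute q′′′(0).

From the series, [z^3] q = -1/6; multiply by 3! = 6 to get -1.

-1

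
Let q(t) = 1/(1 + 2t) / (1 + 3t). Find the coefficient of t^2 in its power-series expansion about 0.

19

Take the Cauchy product of the two expansions.
q(0) = 1
q′(0) = -5
q′′(0) = 38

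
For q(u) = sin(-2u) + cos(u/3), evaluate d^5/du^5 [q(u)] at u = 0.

-32

Expand each term separately and add.
From the series, [u^5] q = -4/15; multiply by 5! = 120 to get -32.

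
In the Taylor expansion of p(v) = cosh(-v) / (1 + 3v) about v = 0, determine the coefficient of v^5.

Expand each factor separately, then convolve coefficients.
p(0) = 1
p′(0) = -3
p′′(0) = 19
p′′′(0) = -171
p^(4)(0) = 2053
p^(5)(0) = -30795

-2053/8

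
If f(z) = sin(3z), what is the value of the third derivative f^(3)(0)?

Differentiate repeatedly and evaluate at the center.
From the series, [z^3] f = -9/2; multiply by 3! = 6 to get -27.

-27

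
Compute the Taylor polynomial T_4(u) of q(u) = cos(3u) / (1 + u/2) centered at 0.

Write out both Maclaurin series and multiply, keeping only the needed powers.
q(0) = 1
q′(0) = -1/2
q′′(0) = -17/2
q′′′(0) = 51/4
q^(4)(0) = 111/2

37*u^4/16 + 17*u^3/8 - 17*u^2/4 - u/2 + 1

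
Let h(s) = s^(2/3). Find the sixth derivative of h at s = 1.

The coefficient of (s - 1)^6 in the expansion is -91/6561, so h^(6)(1) = 6! * (-91/6561) = -7280/729.

-7280/729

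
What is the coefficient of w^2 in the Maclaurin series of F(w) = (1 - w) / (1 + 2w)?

Distribute the polynomial across the series and collect like powers.
F(0) = 1
F′(0) = -3
F′′(0) = 12

6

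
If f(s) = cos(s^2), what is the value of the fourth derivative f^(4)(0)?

-12

From the series, [s^4] f = -1/2; multiply by 4! = 24 to get -12.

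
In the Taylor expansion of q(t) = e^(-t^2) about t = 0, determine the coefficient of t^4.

1/2

[t^0] = 1;  [t^1] = 0;  [t^2] = -1;  [t^3] = 0;  [t^4] = 1/2.
So c_4 = q^(4)(0)/4! = 1/2.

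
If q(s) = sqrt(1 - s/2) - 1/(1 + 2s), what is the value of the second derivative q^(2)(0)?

-129/16

Combine the two series term by term.
The coefficient of s^2 in the expansion is -129/32, so q′′(0) = 2! * (-129/32) = -129/16.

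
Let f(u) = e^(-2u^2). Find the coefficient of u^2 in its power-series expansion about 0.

-2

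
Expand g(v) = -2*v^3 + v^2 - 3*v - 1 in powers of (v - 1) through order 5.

g(1) = -5
g′(1) = -7
g′′(1) = -10
g′′′(1) = -12
g^(4)(1) = 0
g^(5)(1) = 0
Then c_k = g^(k)(1)/k! gives each Taylor coefficient.

-2*(v - 1)^3 - 5*(v - 1)^2 - 7*(v - 1) - 5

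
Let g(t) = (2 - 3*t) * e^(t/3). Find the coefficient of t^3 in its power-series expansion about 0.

Distribute the polynomial across the series and collect like powers.
g(0) = 2
g′(0) = -7/3
g′′(0) = -16/9
g′′′(0) = -25/27
So c_3 = g′′′(0)/3! = -25/162.

-25/162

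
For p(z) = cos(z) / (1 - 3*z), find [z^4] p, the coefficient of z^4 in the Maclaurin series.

1837/24

Expand 1/(denominator) as a geometric series and multiply by the numerator's series.
p(0) = 1
p′(0) = 3
p′′(0) = 17
p′′′(0) = 153
p^(4)(0) = 1837
So c_4 = p^(4)(0)/4! = 1837/24.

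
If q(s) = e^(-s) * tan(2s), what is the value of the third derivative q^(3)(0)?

Write out both Maclaurin series and multiply, keeping only the needed powers.
The coefficient of s^3 in the expansion is 11/3, so q′′′(0) = 3! * (11/3) = 22.

22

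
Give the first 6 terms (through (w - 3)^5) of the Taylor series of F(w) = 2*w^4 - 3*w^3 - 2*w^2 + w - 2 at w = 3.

2*(w - 3)^4 + 21*(w - 3)^3 + 79*(w - 3)^2 + 124*(w - 3) + 64

Differentiate repeatedly and evaluate at the center.
F(3) = 64
F′(3) = 124
F′′(3) = 158
F′′′(3) = 126
F^(4)(3) = 48
F^(5)(3) = 0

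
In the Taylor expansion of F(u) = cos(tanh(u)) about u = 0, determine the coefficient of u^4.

3/8

Let u equal the inner series; expand the outer function in u and truncate.
F(0) = 1
F′(0) = 0
F′′(0) = -1
F′′′(0) = 0
F^(4)(0) = 9
Then c_k = F^(k)(0)/k! gives each Taylor coefficient.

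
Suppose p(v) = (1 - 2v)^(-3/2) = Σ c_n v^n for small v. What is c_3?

35/2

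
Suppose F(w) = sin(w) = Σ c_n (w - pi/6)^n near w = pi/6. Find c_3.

-sqrt(3)/12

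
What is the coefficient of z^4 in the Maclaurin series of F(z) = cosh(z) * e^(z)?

1/3

Take the Cauchy product of the two expansions.
[z^0] = 1;  [z^1] = 1;  [z^2] = 1;  [z^3] = 2/3;  [z^4] = 1/3.
So c_4 = F^(4)(0)/4! = 1/3.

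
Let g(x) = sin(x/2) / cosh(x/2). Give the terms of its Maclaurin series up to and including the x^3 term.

-x^3/12 + x/2

Divide the numerator series by the denominator series (power-series long division).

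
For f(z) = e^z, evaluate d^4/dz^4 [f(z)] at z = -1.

From the series, [(z + 1)^4] f = e^(-1)/24; multiply by 4! = 24 to get e^(-1).

e^(-1)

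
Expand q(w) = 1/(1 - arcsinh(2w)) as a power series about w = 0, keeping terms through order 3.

20*w^3/3 + 4*w^2 + 2*w + 1

Substitute the inner expansion into the outer series and collect powers.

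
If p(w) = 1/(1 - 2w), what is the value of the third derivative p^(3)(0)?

The coefficient of w^3 in the expansion is 8, so p′′′(0) = 3! * (8) = 48.

48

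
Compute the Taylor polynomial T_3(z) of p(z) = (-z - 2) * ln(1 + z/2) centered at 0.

z^3/24 - z^2/4 - z

Shift and add copies of the series according to the polynomial's terms.
p(0) = 0
p′(0) = -1
p′′(0) = -1/2
p′′′(0) = 1/4
Dividing each by k! gives the coefficients c_0, ..., c_3.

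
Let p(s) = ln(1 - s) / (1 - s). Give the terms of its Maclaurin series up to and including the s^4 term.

Write out both Maclaurin series and multiply, keeping only the needed powers.
[s^0] = 0;  [s^1] = -1;  [s^2] = -3/2;  [s^3] = -11/6;  [s^4] = -25/12.

-25*s^4/12 - 11*s^3/6 - 3*s^2/2 - s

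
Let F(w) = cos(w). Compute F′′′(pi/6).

The coefficient of (w - pi/6)^3 in the expansion is 1/12, so F′′′(pi/6) = 3! * (1/12) = 1/2.

1/2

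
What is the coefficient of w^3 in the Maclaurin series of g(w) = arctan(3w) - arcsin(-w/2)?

Combine the two series term by term.
[w^0] = 0;  [w^1] = 7/2;  [w^2] = 0;  [w^3] = -431/48.
So c_3 = g′′′(0)/3! = -431/48.

-431/48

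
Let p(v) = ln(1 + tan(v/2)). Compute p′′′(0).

Compose series: expand the inner function first, then feed it into the outer expansion.
The coefficient of v^3 in the expansion is 1/12, so p′′′(0) = 3! * (1/12) = 1/2.

1/2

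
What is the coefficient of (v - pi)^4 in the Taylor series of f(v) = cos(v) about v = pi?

[(v - pi)^0] = -1;  [(v - pi)^1] = 0;  [(v - pi)^2] = 1/2;  [(v - pi)^3] = 0;  [(v - pi)^4] = -1/24.
So c_4 = f^(4)(pi)/4! = -1/24.

-1/24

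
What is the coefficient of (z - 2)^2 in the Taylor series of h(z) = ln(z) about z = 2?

Differentiate repeatedly and evaluate at the center.
h(2) = ln(2)
h′(2) = 1/2
h′′(2) = -1/4
So c_2 = h′′(2)/2! = -1/8.

-1/8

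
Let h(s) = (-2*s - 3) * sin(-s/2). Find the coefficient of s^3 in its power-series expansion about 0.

Multiply each power in the prefactor through the base expansion.
[s^0] = 0;  [s^1] = 3/2;  [s^2] = 1;  [s^3] = -1/16.

-1/16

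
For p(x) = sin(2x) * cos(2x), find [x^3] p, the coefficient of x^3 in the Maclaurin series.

-16/3

Write out both Maclaurin series and multiply, keeping only the needed powers.
p(0) = 0
p′(0) = 2
p′′(0) = 0
p′′′(0) = -32
So c_3 = p′′′(0)/3! = -16/3.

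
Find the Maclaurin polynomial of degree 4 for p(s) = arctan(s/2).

-s^3/24 + s/2

p(0) = 0
p′(0) = 1/2
p′′(0) = 0
p′′′(0) = -1/4
p^(4)(0) = 0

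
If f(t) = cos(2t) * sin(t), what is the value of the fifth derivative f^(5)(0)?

121

Take the Cauchy product of the two expansions.
The coefficient of t^5 in the expansion is 121/120, so f^(5)(0) = 5! * (121/120) = 121.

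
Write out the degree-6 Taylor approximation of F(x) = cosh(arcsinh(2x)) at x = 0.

4*x^6 - 2*x^4 + 2*x^2 + 1

Plug the Maclaurin series of the inner function into that of the outer and collect terms.
[x^0] = 1;  [x^1] = 0;  [x^2] = 2;  [x^3] = 0;  [x^4] = -2;  [x^5] = 0;  [x^6] = 4.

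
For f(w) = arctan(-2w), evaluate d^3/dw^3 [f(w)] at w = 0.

16

Apply the Taylor formula c_k = f^(k)(a)/k!.
From the series, [w^3] f = 8/3; multiply by 3! = 6 to get 16.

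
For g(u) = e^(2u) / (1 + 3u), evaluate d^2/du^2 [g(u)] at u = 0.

Expand each factor separately, then convolve coefficients.
From the series, [u^2] g = 5; multiply by 2! = 2 to get 10.

10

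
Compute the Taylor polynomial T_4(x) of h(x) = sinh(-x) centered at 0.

-x^3/6 - x

h(0) = 0
h′(0) = -1
h′′(0) = 0
h′′′(0) = -1
h^(4)(0) = 0
Then c_k = h^(k)(0)/k! gives each Taylor coefficient.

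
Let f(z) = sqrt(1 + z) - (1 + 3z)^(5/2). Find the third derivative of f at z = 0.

Combine the two series term by term.
The coefficient of z^3 in the expansion is -67/8, so f′′′(0) = 3! * (-67/8) = -201/4.

-201/4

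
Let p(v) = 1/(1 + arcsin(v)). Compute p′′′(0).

-7

Let u equal the inner series; expand the outer function in u and truncate.
From the series, [v^3] p = -7/6; multiply by 3! = 6 to get -7.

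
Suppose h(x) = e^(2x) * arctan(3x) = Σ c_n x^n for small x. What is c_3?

Write out both Maclaurin series and multiply, keeping only the needed powers.
[x^0] = 0;  [x^1] = 3;  [x^2] = 6;  [x^3] = -3.

-3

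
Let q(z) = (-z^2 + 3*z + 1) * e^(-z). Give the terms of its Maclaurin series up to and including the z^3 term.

Shift and add copies of the series according to the polynomial's terms.

7*z^3/3 - 7*z^2/2 + 2*z + 1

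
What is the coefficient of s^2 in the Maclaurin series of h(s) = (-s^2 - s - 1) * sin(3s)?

Distribute the polynomial across the series and collect like powers.
h(0) = 0
h′(0) = -3
h′′(0) = -6
So c_2 = h′′(0)/2! = -3.

-3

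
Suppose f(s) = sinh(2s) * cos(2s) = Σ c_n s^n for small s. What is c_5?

Expand each factor separately, then convolve coefficients.
f(0) = 0
f′(0) = 2
f′′(0) = 0
f′′′(0) = -16
f^(4)(0) = 0
f^(5)(0) = -128

-16/15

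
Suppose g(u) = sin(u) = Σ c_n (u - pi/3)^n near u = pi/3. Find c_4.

sqrt(3)/48

c_4 = g^(4)(pi/3)/4! = sqrt(3)/48.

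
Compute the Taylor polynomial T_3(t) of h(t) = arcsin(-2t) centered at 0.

-4*t^3/3 - 2*t

Compute the successive derivatives at the expansion point and divide by k!.
h(0) = 0
h′(0) = -2
h′′(0) = 0
h′′′(0) = -8
Dividing each by k! gives the coefficients c_0, ..., c_3.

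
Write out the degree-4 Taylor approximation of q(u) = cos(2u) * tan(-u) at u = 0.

Expand each factor separately, then convolve coefficients.

5*u^3/3 - u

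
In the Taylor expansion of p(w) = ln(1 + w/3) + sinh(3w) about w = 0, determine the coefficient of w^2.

-1/18

Combine the two series term by term.
p(0) = 0
p′(0) = 10/3
p′′(0) = -1/9
Dividing each by k! gives the coefficients c_0, ..., c_2.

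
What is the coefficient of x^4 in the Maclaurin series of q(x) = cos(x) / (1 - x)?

Use 1/(1 - r) = Σ r^k on the denominator, then take the Cauchy product.
q(0) = 1
q′(0) = 1
q′′(0) = 1
q′′′(0) = 3
q^(4)(0) = 13

13/24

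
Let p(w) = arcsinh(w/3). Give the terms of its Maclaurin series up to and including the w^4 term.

-w^3/162 + w/3

Differentiate repeatedly and evaluate at the center.
[w^0] = 0;  [w^1] = 1/3;  [w^2] = 0;  [w^3] = -1/162;  [w^4] = 0.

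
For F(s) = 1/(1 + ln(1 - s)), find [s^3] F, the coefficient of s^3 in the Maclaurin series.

Substitute the inner expansion into the outer series and collect powers.
[s^0] = 1;  [s^1] = 1;  [s^2] = 3/2;  [s^3] = 7/3.
So c_3 = F′′′(0)/3! = 7/3.

7/3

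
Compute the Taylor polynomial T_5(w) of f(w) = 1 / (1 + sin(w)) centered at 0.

-61*w^5/120 + 2*w^4/3 - 5*w^3/6 + w^2 - w + 1

Expand as Σ (-1)^k u^k with u equal to the inner function's series.
f(0) = 1
f′(0) = -1
f′′(0) = 2
f′′′(0) = -5
f^(4)(0) = 16
f^(5)(0) = -61
Dividing each by k! gives the coefficients c_0, ..., c_5.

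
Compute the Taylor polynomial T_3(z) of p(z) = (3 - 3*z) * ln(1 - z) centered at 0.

z^3/2 + 3*z^2/2 - 3*z

Multiply each power in the prefactor through the base expansion.
p(0) = 0
p′(0) = -3
p′′(0) = 3
p′′′(0) = 3
The Taylor polynomial is Σ p^(k)(0)/k! · z^k.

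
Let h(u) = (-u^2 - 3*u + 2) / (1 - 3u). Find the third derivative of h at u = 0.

144

Multiply each power in the prefactor through the base expansion.
The coefficient of u^3 in the expansion is 24, so h′′′(0) = 3! * (24) = 144.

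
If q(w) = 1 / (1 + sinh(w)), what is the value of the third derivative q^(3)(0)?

-7

Use the geometric series for the reciprocal, then substitute.
The coefficient of w^3 in the expansion is -7/6, so q′′′(0) = 3! * (-7/6) = -7.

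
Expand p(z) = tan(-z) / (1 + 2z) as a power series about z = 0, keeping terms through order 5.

-262*z^5/15 + 26*z^4/3 - 13*z^3/3 + 2*z^2 - z

Write out both Maclaurin series and multiply, keeping only the needed powers.
[z^0] = 0;  [z^1] = -1;  [z^2] = 2;  [z^3] = -13/3;  [z^4] = 26/3;  [z^5] = -262/15.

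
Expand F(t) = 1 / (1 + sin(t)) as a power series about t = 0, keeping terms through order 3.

Expand as Σ (-1)^k u^k with u equal to the inner function's series.
[t^0] = 1;  [t^1] = -1;  [t^2] = 1;  [t^3] = -5/6.

-5*t^3/6 + t^2 - t + 1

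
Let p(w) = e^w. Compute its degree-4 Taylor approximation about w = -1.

Differentiate repeatedly and evaluate at the center.
[(w + 1)^0] = e^(-1);  [(w + 1)^1] = e^(-1);  [(w + 1)^2] = e^(-1)/2;  [(w + 1)^3] = e^(-1)/6;  [(w + 1)^4] = e^(-1)/24.

(w + 1)^4*e^(-1)/24 + (w + 1)^3*e^(-1)/6 + (w + 1)^2*e^(-1)/2 + (w + 1)*e^(-1) + e^(-1)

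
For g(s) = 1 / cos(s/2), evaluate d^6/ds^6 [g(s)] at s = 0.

61/64

Write the quotient as an unknown series and match coefficients against numerator = denominator · series.
The coefficient of s^6 in the expansion is 61/46080, so g^(6)(0) = 6! * (61/46080) = 61/64.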